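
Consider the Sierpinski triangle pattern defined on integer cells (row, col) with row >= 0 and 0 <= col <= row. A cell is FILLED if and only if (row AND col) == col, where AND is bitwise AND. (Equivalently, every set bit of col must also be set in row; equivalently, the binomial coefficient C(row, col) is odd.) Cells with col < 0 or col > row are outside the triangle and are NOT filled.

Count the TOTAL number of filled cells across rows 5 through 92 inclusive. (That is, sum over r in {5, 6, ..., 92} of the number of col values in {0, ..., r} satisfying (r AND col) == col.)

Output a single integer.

r5=101 pc2: +4 =4
r6=110 pc2: +4 =8
r7=111 pc3: +8 =16
r8=1000 pc1: +2 =18
r9=1001 pc2: +4 =22
r10=1010 pc2: +4 =26
r11=1011 pc3: +8 =34
r12=1100 pc2: +4 =38
r13=1101 pc3: +8 =46
r14=1110 pc3: +8 =54
r15=1111 pc4: +16 =70
r16=10000 pc1: +2 =72
r17=10001 pc2: +4 =76
r18=10010 pc2: +4 =80
r19=10011 pc3: +8 =88
r20=10100 pc2: +4 =92
r21=10101 pc3: +8 =100
r22=10110 pc3: +8 =108
r23=10111 pc4: +16 =124
r24=11000 pc2: +4 =128
r25=11001 pc3: +8 =136
r26=11010 pc3: +8 =144
r27=11011 pc4: +16 =160
r28=11100 pc3: +8 =168
r29=11101 pc4: +16 =184
r30=11110 pc4: +16 =200
r31=11111 pc5: +32 =232
r32=100000 pc1: +2 =234
r33=100001 pc2: +4 =238
r34=100010 pc2: +4 =242
r35=100011 pc3: +8 =250
r36=100100 pc2: +4 =254
r37=100101 pc3: +8 =262
r38=100110 pc3: +8 =270
r39=100111 pc4: +16 =286
r40=101000 pc2: +4 =290
r41=101001 pc3: +8 =298
r42=101010 pc3: +8 =306
r43=101011 pc4: +16 =322
r44=101100 pc3: +8 =330
r45=101101 pc4: +16 =346
r46=101110 pc4: +16 =362
r47=101111 pc5: +32 =394
r48=110000 pc2: +4 =398
r49=110001 pc3: +8 =406
r50=110010 pc3: +8 =414
r51=110011 pc4: +16 =430
r52=110100 pc3: +8 =438
r53=110101 pc4: +16 =454
r54=110110 pc4: +16 =470
r55=110111 pc5: +32 =502
r56=111000 pc3: +8 =510
r57=111001 pc4: +16 =526
r58=111010 pc4: +16 =542
r59=111011 pc5: +32 =574
r60=111100 pc4: +16 =590
r61=111101 pc5: +32 =622
r62=111110 pc5: +32 =654
r63=111111 pc6: +64 =718
r64=1000000 pc1: +2 =720
r65=1000001 pc2: +4 =724
r66=1000010 pc2: +4 =728
r67=1000011 pc3: +8 =736
r68=1000100 pc2: +4 =740
r69=1000101 pc3: +8 =748
r70=1000110 pc3: +8 =756
r71=1000111 pc4: +16 =772
r72=1001000 pc2: +4 =776
r73=1001001 pc3: +8 =784
r74=1001010 pc3: +8 =792
r75=1001011 pc4: +16 =808
r76=1001100 pc3: +8 =816
r77=1001101 pc4: +16 =832
r78=1001110 pc4: +16 =848
r79=1001111 pc5: +32 =880
r80=1010000 pc2: +4 =884
r81=1010001 pc3: +8 =892
r82=1010010 pc3: +8 =900
r83=1010011 pc4: +16 =916
r84=1010100 pc3: +8 =924
r85=1010101 pc4: +16 =940
r86=1010110 pc4: +16 =956
r87=1010111 pc5: +32 =988
r88=1011000 pc3: +8 =996
r89=1011001 pc4: +16 =1012
r90=1011010 pc4: +16 =1028
r91=1011011 pc5: +32 =1060
r92=1011100 pc4: +16 =1076

Answer: 1076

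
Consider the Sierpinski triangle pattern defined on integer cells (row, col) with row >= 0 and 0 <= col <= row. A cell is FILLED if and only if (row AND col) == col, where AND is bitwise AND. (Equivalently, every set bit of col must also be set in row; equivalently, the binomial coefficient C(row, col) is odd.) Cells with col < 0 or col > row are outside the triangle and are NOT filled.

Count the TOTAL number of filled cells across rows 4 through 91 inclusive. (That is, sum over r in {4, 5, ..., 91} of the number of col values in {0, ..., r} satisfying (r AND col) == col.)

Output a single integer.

r4=100 pc1: +2 =2
r5=101 pc2: +4 =6
r6=110 pc2: +4 =10
r7=111 pc3: +8 =18
r8=1000 pc1: +2 =20
r9=1001 pc2: +4 =24
r10=1010 pc2: +4 =28
r11=1011 pc3: +8 =36
r12=1100 pc2: +4 =40
r13=1101 pc3: +8 =48
r14=1110 pc3: +8 =56
r15=1111 pc4: +16 =72
r16=10000 pc1: +2 =74
r17=10001 pc2: +4 =78
r18=10010 pc2: +4 =82
r19=10011 pc3: +8 =90
r20=10100 pc2: +4 =94
r21=10101 pc3: +8 =102
r22=10110 pc3: +8 =110
r23=10111 pc4: +16 =126
r24=11000 pc2: +4 =130
r25=11001 pc3: +8 =138
r26=11010 pc3: +8 =146
r27=11011 pc4: +16 =162
r28=11100 pc3: +8 =170
r29=11101 pc4: +16 =186
r30=11110 pc4: +16 =202
r31=11111 pc5: +32 =234
r32=100000 pc1: +2 =236
r33=100001 pc2: +4 =240
r34=100010 pc2: +4 =244
r35=100011 pc3: +8 =252
r36=100100 pc2: +4 =256
r37=100101 pc3: +8 =264
r38=100110 pc3: +8 =272
r39=100111 pc4: +16 =288
r40=101000 pc2: +4 =292
r41=101001 pc3: +8 =300
r42=101010 pc3: +8 =308
r43=101011 pc4: +16 =324
r44=101100 pc3: +8 =332
r45=101101 pc4: +16 =348
r46=101110 pc4: +16 =364
r47=101111 pc5: +32 =396
r48=110000 pc2: +4 =400
r49=110001 pc3: +8 =408
r50=110010 pc3: +8 =416
r51=110011 pc4: +16 =432
r52=110100 pc3: +8 =440
r53=110101 pc4: +16 =456
r54=110110 pc4: +16 =472
r55=110111 pc5: +32 =504
r56=111000 pc3: +8 =512
r57=111001 pc4: +16 =528
r58=111010 pc4: +16 =544
r59=111011 pc5: +32 =576
r60=111100 pc4: +16 =592
r61=111101 pc5: +32 =624
r62=111110 pc5: +32 =656
r63=111111 pc6: +64 =720
r64=1000000 pc1: +2 =722
r65=1000001 pc2: +4 =726
r66=1000010 pc2: +4 =730
r67=1000011 pc3: +8 =738
r68=1000100 pc2: +4 =742
r69=1000101 pc3: +8 =750
r70=1000110 pc3: +8 =758
r71=1000111 pc4: +16 =774
r72=1001000 pc2: +4 =778
r73=1001001 pc3: +8 =786
r74=1001010 pc3: +8 =794
r75=1001011 pc4: +16 =810
r76=1001100 pc3: +8 =818
r77=1001101 pc4: +16 =834
r78=1001110 pc4: +16 =850
r79=1001111 pc5: +32 =882
r80=1010000 pc2: +4 =886
r81=1010001 pc3: +8 =894
r82=1010010 pc3: +8 =902
r83=1010011 pc4: +16 =918
r84=1010100 pc3: +8 =926
r85=1010101 pc4: +16 =942
r86=1010110 pc4: +16 =958
r87=1010111 pc5: +32 =990
r88=1011000 pc3: +8 =998
r89=1011001 pc4: +16 =1014
r90=1011010 pc4: +16 =1030
r91=1011011 pc5: +32 =1062

Answer: 1062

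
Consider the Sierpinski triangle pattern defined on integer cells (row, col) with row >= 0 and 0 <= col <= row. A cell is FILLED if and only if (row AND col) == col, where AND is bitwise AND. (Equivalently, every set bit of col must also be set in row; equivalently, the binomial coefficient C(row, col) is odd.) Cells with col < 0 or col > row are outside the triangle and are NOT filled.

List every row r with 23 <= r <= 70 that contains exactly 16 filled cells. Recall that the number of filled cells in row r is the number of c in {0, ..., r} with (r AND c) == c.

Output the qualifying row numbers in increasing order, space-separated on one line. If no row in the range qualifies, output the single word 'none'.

Row r has 2^popcount(r) filled cells, so we need popcount(r) = log2(16) = 4.
Scan r = 23..70 and keep those with exactly 4 one-bits:
r=23=10111 popcount=4 -> KEEP
r=24=11000 popcount=2 -> skip
r=25=11001 popcount=3 -> skip
r=26=11010 popcount=3 -> skip
r=27=11011 popcount=4 -> KEEP
r=28=11100 popcount=3 -> skip
r=29=11101 popcount=4 -> KEEP
r=30=11110 popcount=4 -> KEEP
r=31=11111 popcount=5 -> skip
r=32=100000 popcount=1 -> skip
r=33=100001 popcount=2 -> skip
r=34=100010 popcount=2 -> skip
r=35=100011 popcount=3 -> skip
r=36=100100 popcount=2 -> skip
r=37=100101 popcount=3 -> skip
r=38=100110 popcount=3 -> skip
r=39=100111 popcount=4 -> KEEP
r=40=101000 popcount=2 -> skip
r=41=101001 popcount=3 -> skip
r=42=101010 popcount=3 -> skip
r=43=101011 popcount=4 -> KEEP
r=44=101100 popcount=3 -> skip
r=45=101101 popcount=4 -> KEEP
r=46=101110 popcount=4 -> KEEP
r=47=101111 popcount=5 -> skip
r=48=110000 popcount=2 -> skip
r=49=110001 popcount=3 -> skip
r=50=110010 popcount=3 -> skip
r=51=110011 popcount=4 -> KEEP
r=52=110100 popcount=3 -> skip
r=53=110101 popcount=4 -> KEEP
r=54=110110 popcount=4 -> KEEP
r=55=110111 popcount=5 -> skip
r=56=111000 popcount=3 -> skip
r=57=111001 popcount=4 -> KEEP
r=58=111010 popcount=4 -> KEEP
r=59=111011 popcount=5 -> skip
r=60=111100 popcount=4 -> KEEP
r=61=111101 popcount=5 -> skip
r=62=111110 popcount=5 -> skip
r=63=111111 popcount=6 -> skip
r=64=1000000 popcount=1 -> skip
r=65=1000001 popcount=2 -> skip
r=66=1000010 popcount=2 -> skip
r=67=1000011 popcount=3 -> skip
r=68=1000100 popcount=2 -> skip
r=69=1000101 popcount=3 -> skip
r=70=1000110 popcount=3 -> skip
Kept rows: 23 27 29 30 39 43 45 46 51 53 54 57 58 60

Answer: 23 27 29 30 39 43 45 46 51 53 54 57 58 60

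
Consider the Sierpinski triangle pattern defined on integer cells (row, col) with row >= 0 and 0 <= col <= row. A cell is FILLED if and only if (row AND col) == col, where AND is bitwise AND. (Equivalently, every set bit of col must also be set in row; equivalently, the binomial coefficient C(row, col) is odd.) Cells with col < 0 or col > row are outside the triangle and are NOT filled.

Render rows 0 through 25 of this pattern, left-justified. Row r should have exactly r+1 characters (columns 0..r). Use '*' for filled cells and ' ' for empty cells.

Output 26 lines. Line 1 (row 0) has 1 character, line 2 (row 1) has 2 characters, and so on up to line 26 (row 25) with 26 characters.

Answer: *
**
* *
****
*   *
**  **
* * * *
********
*       *
**      **
* *     * *
****    ****
*   *   *   *
**  **  **  **
* * * * * * * *
****************
*               *
**              **
* *             * *
****            ****
*   *           *   *
**  **          **  **
* * * *         * * * *
********        ********
*       *       *       *
**      **      **      **

Derivation:
r0=0: *
r1=1: **
r2=10: * *
r3=11: ****
r4=100: *   *
r5=101: **  **
r6=110: * * * *
r7=111: ********
r8=1000: *       *
r9=1001: **      **
r10=1010: * *     * *
r11=1011: ****    ****
r12=1100: *   *   *   *
r13=1101: **  **  **  **
r14=1110: * * * * * * * *
r15=1111: ****************
r16=10000: *               *
r17=10001: **              **
r18=10010: * *             * *
r19=10011: ****            ****
r20=10100: *   *           *   *
r21=10101: **  **          **  **
r22=10110: * * * *         * * * *
r23=10111: ********        ********
r24=11000: *       *       *       *
r25=11001: **      **      **      **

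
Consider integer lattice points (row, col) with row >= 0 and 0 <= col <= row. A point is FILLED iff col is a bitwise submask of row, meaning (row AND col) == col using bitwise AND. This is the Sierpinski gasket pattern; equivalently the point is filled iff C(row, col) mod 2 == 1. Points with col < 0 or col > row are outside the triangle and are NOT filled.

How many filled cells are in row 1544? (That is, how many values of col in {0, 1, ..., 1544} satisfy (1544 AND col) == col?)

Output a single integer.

Answer: 8

Derivation:
1544 in binary = 11000001000
popcount(1544) = number of 1-bits in 11000001000 = 3
A col c satisfies (1544 AND c) == c iff every set bit of c is also set in 1544; each of the 3 set bits of 1544 can independently be on or off in c.
count = 2^3 = 8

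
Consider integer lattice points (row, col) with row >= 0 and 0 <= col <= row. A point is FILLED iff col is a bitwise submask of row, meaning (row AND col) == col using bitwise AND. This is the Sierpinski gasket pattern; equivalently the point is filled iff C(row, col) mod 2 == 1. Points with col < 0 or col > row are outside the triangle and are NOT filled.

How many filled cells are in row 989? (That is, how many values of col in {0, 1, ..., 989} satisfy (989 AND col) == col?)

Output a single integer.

Answer: 256

Derivation:
989 in binary = 1111011101
popcount(989) = number of 1-bits in 1111011101 = 8
A col c satisfies (989 AND c) == c iff every set bit of c is also set in 989; each of the 8 set bits of 989 can independently be on or off in c.
count = 2^8 = 256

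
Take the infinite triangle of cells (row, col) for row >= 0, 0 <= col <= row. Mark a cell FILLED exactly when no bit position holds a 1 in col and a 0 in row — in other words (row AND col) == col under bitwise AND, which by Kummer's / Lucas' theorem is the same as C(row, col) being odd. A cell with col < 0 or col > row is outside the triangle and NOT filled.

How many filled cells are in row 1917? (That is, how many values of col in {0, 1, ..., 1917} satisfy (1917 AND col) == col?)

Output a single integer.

Answer: 512

Derivation:
1917 in binary = 11101111101
popcount(1917) = number of 1-bits in 11101111101 = 9
A col c satisfies (1917 AND c) == c iff every set bit of c is also set in 1917; each of the 9 set bits of 1917 can independently be on or off in c.
count = 2^9 = 512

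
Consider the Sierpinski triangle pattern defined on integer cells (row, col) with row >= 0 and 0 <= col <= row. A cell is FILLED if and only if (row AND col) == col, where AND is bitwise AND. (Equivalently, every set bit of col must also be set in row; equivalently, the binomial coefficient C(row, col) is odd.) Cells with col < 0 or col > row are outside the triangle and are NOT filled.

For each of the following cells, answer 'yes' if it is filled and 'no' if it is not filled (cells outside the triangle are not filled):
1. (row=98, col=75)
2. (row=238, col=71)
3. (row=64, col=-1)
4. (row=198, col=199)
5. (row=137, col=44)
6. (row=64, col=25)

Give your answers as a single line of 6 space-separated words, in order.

(98,75): row=0b1100010, col=0b1001011, row AND col = 0b1000010 = 66; 66 != 75 -> empty
(238,71): row=0b11101110, col=0b1000111, row AND col = 0b1000110 = 70; 70 != 71 -> empty
(64,-1): col outside [0, 64] -> not filled
(198,199): col outside [0, 198] -> not filled
(137,44): row=0b10001001, col=0b101100, row AND col = 0b1000 = 8; 8 != 44 -> empty
(64,25): row=0b1000000, col=0b11001, row AND col = 0b0 = 0; 0 != 25 -> empty

Answer: no no no no no no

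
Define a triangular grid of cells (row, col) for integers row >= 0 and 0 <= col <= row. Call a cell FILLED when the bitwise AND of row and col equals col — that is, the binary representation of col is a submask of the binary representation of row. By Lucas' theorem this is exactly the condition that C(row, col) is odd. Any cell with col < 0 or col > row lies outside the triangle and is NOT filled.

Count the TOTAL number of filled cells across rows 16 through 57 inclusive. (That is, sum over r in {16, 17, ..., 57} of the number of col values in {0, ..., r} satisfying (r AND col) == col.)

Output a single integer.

Answer: 456

Derivation:
r16=10000 pc1: +2 =2
r17=10001 pc2: +4 =6
r18=10010 pc2: +4 =10
r19=10011 pc3: +8 =18
r20=10100 pc2: +4 =22
r21=10101 pc3: +8 =30
r22=10110 pc3: +8 =38
r23=10111 pc4: +16 =54
r24=11000 pc2: +4 =58
r25=11001 pc3: +8 =66
r26=11010 pc3: +8 =74
r27=11011 pc4: +16 =90
r28=11100 pc3: +8 =98
r29=11101 pc4: +16 =114
r30=11110 pc4: +16 =130
r31=11111 pc5: +32 =162
r32=100000 pc1: +2 =164
r33=100001 pc2: +4 =168
r34=100010 pc2: +4 =172
r35=100011 pc3: +8 =180
r36=100100 pc2: +4 =184
r37=100101 pc3: +8 =192
r38=100110 pc3: +8 =200
r39=100111 pc4: +16 =216
r40=101000 pc2: +4 =220
r41=101001 pc3: +8 =228
r42=101010 pc3: +8 =236
r43=101011 pc4: +16 =252
r44=101100 pc3: +8 =260
r45=101101 pc4: +16 =276
r46=101110 pc4: +16 =292
r47=101111 pc5: +32 =324
r48=110000 pc2: +4 =328
r49=110001 pc3: +8 =336
r50=110010 pc3: +8 =344
r51=110011 pc4: +16 =360
r52=110100 pc3: +8 =368
r53=110101 pc4: +16 =384
r54=110110 pc4: +16 =400
r55=110111 pc5: +32 =432
r56=111000 pc3: +8 =440
r57=111001 pc4: +16 =456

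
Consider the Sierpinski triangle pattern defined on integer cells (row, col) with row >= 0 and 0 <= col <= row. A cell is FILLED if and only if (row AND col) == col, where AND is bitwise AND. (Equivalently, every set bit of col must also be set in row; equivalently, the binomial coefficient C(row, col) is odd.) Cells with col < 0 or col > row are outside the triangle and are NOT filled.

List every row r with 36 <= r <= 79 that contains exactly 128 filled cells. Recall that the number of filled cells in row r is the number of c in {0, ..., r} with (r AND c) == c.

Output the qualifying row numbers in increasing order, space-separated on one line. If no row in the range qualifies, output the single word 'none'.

Row r has 2^popcount(r) filled cells, so we need popcount(r) = log2(128) = 7.
Scan r = 36..79 and keep those with exactly 7 one-bits:
r=36=100100 popcount=2 -> skip
r=37=100101 popcount=3 -> skip
r=38=100110 popcount=3 -> skip
r=39=100111 popcount=4 -> skip
r=40=101000 popcount=2 -> skip
r=41=101001 popcount=3 -> skip
r=42=101010 popcount=3 -> skip
r=43=101011 popcount=4 -> skip
r=44=101100 popcount=3 -> skip
r=45=101101 popcount=4 -> skip
r=46=101110 popcount=4 -> skip
r=47=101111 popcount=5 -> skip
r=48=110000 popcount=2 -> skip
r=49=110001 popcount=3 -> skip
r=50=110010 popcount=3 -> skip
r=51=110011 popcount=4 -> skip
r=52=110100 popcount=3 -> skip
r=53=110101 popcount=4 -> skip
r=54=110110 popcount=4 -> skip
r=55=110111 popcount=5 -> skip
r=56=111000 popcount=3 -> skip
r=57=111001 popcount=4 -> skip
r=58=111010 popcount=4 -> skip
r=59=111011 popcount=5 -> skip
r=60=111100 popcount=4 -> skip
r=61=111101 popcount=5 -> skip
r=62=111110 popcount=5 -> skip
r=63=111111 popcount=6 -> skip
r=64=1000000 popcount=1 -> skip
r=65=1000001 popcount=2 -> skip
r=66=1000010 popcount=2 -> skip
r=67=1000011 popcount=3 -> skip
r=68=1000100 popcount=2 -> skip
r=69=1000101 popcount=3 -> skip
r=70=1000110 popcount=3 -> skip
r=71=1000111 popcount=4 -> skip
r=72=1001000 popcount=2 -> skip
r=73=1001001 popcount=3 -> skip
r=74=1001010 popcount=3 -> skip
r=75=1001011 popcount=4 -> skip
r=76=1001100 popcount=3 -> skip
r=77=1001101 popcount=4 -> skip
r=78=1001110 popcount=4 -> skip
r=79=1001111 popcount=5 -> skip
Kept rows: none

Answer: none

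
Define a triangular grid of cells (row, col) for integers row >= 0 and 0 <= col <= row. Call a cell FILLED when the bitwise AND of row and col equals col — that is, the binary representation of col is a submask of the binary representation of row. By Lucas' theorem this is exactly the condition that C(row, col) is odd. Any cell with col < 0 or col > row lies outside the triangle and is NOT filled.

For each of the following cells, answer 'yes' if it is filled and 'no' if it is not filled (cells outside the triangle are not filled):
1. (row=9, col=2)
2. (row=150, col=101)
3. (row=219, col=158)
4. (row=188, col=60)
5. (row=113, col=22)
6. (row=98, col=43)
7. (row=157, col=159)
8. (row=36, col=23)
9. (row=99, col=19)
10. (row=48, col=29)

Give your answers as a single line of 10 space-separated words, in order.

Answer: no no no yes no no no no no no

Derivation:
(9,2): row=0b1001, col=0b10, row AND col = 0b0 = 0; 0 != 2 -> empty
(150,101): row=0b10010110, col=0b1100101, row AND col = 0b100 = 4; 4 != 101 -> empty
(219,158): row=0b11011011, col=0b10011110, row AND col = 0b10011010 = 154; 154 != 158 -> empty
(188,60): row=0b10111100, col=0b111100, row AND col = 0b111100 = 60; 60 == 60 -> filled
(113,22): row=0b1110001, col=0b10110, row AND col = 0b10000 = 16; 16 != 22 -> empty
(98,43): row=0b1100010, col=0b101011, row AND col = 0b100010 = 34; 34 != 43 -> empty
(157,159): col outside [0, 157] -> not filled
(36,23): row=0b100100, col=0b10111, row AND col = 0b100 = 4; 4 != 23 -> empty
(99,19): row=0b1100011, col=0b10011, row AND col = 0b11 = 3; 3 != 19 -> empty
(48,29): row=0b110000, col=0b11101, row AND col = 0b10000 = 16; 16 != 29 -> empty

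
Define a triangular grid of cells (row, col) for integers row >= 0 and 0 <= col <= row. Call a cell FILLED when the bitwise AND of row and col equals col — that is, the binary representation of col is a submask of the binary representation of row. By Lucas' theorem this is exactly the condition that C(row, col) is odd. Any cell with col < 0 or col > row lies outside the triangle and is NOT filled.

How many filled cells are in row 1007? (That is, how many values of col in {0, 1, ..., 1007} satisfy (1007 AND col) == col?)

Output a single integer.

Answer: 512

Derivation:
1007 in binary = 1111101111
popcount(1007) = number of 1-bits in 1111101111 = 9
A col c satisfies (1007 AND c) == c iff every set bit of c is also set in 1007; each of the 9 set bits of 1007 can independently be on or off in c.
count = 2^9 = 512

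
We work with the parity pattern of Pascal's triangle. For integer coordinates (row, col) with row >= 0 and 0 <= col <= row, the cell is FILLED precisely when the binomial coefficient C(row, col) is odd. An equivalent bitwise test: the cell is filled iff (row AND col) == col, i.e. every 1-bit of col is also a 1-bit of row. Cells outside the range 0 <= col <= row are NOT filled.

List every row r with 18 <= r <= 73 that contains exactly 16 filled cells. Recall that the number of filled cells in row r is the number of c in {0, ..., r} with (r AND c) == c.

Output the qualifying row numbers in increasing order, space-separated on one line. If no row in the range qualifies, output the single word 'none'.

Answer: 23 27 29 30 39 43 45 46 51 53 54 57 58 60 71

Derivation:
Row r has 2^popcount(r) filled cells, so we need popcount(r) = log2(16) = 4.
Scan r = 18..73 and keep those with exactly 4 one-bits:
r=18=10010 popcount=2 -> skip
r=19=10011 popcount=3 -> skip
r=20=10100 popcount=2 -> skip
r=21=10101 popcount=3 -> skip
r=22=10110 popcount=3 -> skip
r=23=10111 popcount=4 -> KEEP
r=24=11000 popcount=2 -> skip
r=25=11001 popcount=3 -> skip
r=26=11010 popcount=3 -> skip
r=27=11011 popcount=4 -> KEEP
r=28=11100 popcount=3 -> skip
r=29=11101 popcount=4 -> KEEP
r=30=11110 popcount=4 -> KEEP
r=31=11111 popcount=5 -> skip
r=32=100000 popcount=1 -> skip
r=33=100001 popcount=2 -> skip
r=34=100010 popcount=2 -> skip
r=35=100011 popcount=3 -> skip
r=36=100100 popcount=2 -> skip
r=37=100101 popcount=3 -> skip
r=38=100110 popcount=3 -> skip
r=39=100111 popcount=4 -> KEEP
r=40=101000 popcount=2 -> skip
r=41=101001 popcount=3 -> skip
r=42=101010 popcount=3 -> skip
r=43=101011 popcount=4 -> KEEP
r=44=101100 popcount=3 -> skip
r=45=101101 popcount=4 -> KEEP
r=46=101110 popcount=4 -> KEEP
r=47=101111 popcount=5 -> skip
r=48=110000 popcount=2 -> skip
r=49=110001 popcount=3 -> skip
r=50=110010 popcount=3 -> skip
r=51=110011 popcount=4 -> KEEP
r=52=110100 popcount=3 -> skip
r=53=110101 popcount=4 -> KEEP
r=54=110110 popcount=4 -> KEEP
r=55=110111 popcount=5 -> skip
r=56=111000 popcount=3 -> skip
r=57=111001 popcount=4 -> KEEP
r=58=111010 popcount=4 -> KEEP
r=59=111011 popcount=5 -> skip
r=60=111100 popcount=4 -> KEEP
r=61=111101 popcount=5 -> skip
r=62=111110 popcount=5 -> skip
r=63=111111 popcount=6 -> skip
r=64=1000000 popcount=1 -> skip
r=65=1000001 popcount=2 -> skip
r=66=1000010 popcount=2 -> skip
r=67=1000011 popcount=3 -> skip
r=68=1000100 popcount=2 -> skip
r=69=1000101 popcount=3 -> skip
r=70=1000110 popcount=3 -> skip
r=71=1000111 popcount=4 -> KEEP
r=72=1001000 popcount=2 -> skip
r=73=1001001 popcount=3 -> skip
Kept rows: 23 27 29 30 39 43 45 46 51 53 54 57 58 60 71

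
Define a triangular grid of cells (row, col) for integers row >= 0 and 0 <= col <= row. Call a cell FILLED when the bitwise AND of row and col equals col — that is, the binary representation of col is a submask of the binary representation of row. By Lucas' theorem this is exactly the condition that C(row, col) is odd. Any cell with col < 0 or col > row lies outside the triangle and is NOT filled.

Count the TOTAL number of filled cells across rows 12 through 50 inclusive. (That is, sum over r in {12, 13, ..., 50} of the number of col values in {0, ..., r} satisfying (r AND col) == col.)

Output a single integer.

r12=1100 pc2: +4 =4
r13=1101 pc3: +8 =12
r14=1110 pc3: +8 =20
r15=1111 pc4: +16 =36
r16=10000 pc1: +2 =38
r17=10001 pc2: +4 =42
r18=10010 pc2: +4 =46
r19=10011 pc3: +8 =54
r20=10100 pc2: +4 =58
r21=10101 pc3: +8 =66
r22=10110 pc3: +8 =74
r23=10111 pc4: +16 =90
r24=11000 pc2: +4 =94
r25=11001 pc3: +8 =102
r26=11010 pc3: +8 =110
r27=11011 pc4: +16 =126
r28=11100 pc3: +8 =134
r29=11101 pc4: +16 =150
r30=11110 pc4: +16 =166
r31=11111 pc5: +32 =198
r32=100000 pc1: +2 =200
r33=100001 pc2: +4 =204
r34=100010 pc2: +4 =208
r35=100011 pc3: +8 =216
r36=100100 pc2: +4 =220
r37=100101 pc3: +8 =228
r38=100110 pc3: +8 =236
r39=100111 pc4: +16 =252
r40=101000 pc2: +4 =256
r41=101001 pc3: +8 =264
r42=101010 pc3: +8 =272
r43=101011 pc4: +16 =288
r44=101100 pc3: +8 =296
r45=101101 pc4: +16 =312
r46=101110 pc4: +16 =328
r47=101111 pc5: +32 =360
r48=110000 pc2: +4 =364
r49=110001 pc3: +8 =372
r50=110010 pc3: +8 =380

Answer: 380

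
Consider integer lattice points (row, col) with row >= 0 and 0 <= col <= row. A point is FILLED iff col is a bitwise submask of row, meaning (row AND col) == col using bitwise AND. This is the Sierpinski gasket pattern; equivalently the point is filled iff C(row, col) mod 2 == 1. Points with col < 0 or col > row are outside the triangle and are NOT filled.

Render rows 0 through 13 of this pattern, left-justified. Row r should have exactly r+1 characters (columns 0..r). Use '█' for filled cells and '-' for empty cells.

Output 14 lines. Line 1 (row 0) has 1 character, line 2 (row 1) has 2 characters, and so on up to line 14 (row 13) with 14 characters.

Answer: █
██
█-█
████
█---█
██--██
█-█-█-█
████████
█-------█
██------██
█-█-----█-█
████----████
█---█---█---█
██--██--██--██

Derivation:
r0=0: █
r1=1: ██
r2=10: █-█
r3=11: ████
r4=100: █---█
r5=101: ██--██
r6=110: █-█-█-█
r7=111: ████████
r8=1000: █-------█
r9=1001: ██------██
r10=1010: █-█-----█-█
r11=1011: ████----████
r12=1100: █---█---█---█
r13=1101: ██--██--██--██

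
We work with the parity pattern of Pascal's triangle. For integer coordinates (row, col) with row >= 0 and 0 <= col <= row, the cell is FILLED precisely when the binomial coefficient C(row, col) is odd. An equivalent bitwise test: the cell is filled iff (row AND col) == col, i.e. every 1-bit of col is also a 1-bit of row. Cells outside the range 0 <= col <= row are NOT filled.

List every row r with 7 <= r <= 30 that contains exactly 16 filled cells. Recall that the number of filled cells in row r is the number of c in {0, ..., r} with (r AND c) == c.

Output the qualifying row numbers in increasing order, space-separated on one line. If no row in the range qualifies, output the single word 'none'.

Answer: 15 23 27 29 30

Derivation:
Row r has 2^popcount(r) filled cells, so we need popcount(r) = log2(16) = 4.
Scan r = 7..30 and keep those with exactly 4 one-bits:
r=7=111 popcount=3 -> skip
r=8=1000 popcount=1 -> skip
r=9=1001 popcount=2 -> skip
r=10=1010 popcount=2 -> skip
r=11=1011 popcount=3 -> skip
r=12=1100 popcount=2 -> skip
r=13=1101 popcount=3 -> skip
r=14=1110 popcount=3 -> skip
r=15=1111 popcount=4 -> KEEP
r=16=10000 popcount=1 -> skip
r=17=10001 popcount=2 -> skip
r=18=10010 popcount=2 -> skip
r=19=10011 popcount=3 -> skip
r=20=10100 popcount=2 -> skip
r=21=10101 popcount=3 -> skip
r=22=10110 popcount=3 -> skip
r=23=10111 popcount=4 -> KEEP
r=24=11000 popcount=2 -> skip
r=25=11001 popcount=3 -> skip
r=26=11010 popcount=3 -> skip
r=27=11011 popcount=4 -> KEEP
r=28=11100 popcount=3 -> skip
r=29=11101 popcount=4 -> KEEP
r=30=11110 popcount=4 -> KEEP
Kept rows: 15 23 27 29 30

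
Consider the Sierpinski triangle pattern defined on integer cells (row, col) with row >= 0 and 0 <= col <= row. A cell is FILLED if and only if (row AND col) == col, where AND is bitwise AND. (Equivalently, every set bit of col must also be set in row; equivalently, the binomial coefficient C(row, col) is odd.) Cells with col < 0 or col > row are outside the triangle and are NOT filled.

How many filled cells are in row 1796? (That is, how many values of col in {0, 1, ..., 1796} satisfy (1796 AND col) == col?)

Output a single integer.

Answer: 16

Derivation:
1796 in binary = 11100000100
popcount(1796) = number of 1-bits in 11100000100 = 4
A col c satisfies (1796 AND c) == c iff every set bit of c is also set in 1796; each of the 4 set bits of 1796 can independently be on or off in c.
count = 2^4 = 16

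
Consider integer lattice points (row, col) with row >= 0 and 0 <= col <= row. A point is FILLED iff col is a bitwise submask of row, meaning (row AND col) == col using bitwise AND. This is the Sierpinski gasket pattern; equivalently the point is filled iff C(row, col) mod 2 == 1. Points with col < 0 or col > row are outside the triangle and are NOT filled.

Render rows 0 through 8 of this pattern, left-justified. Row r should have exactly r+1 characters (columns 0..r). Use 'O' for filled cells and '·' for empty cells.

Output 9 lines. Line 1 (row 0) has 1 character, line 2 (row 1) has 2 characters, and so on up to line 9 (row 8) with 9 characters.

Answer: O
OO
O·O
OOOO
O···O
OO··OO
O·O·O·O
OOOOOOOO
O·······O

Derivation:
r0=0: O
r1=1: OO
r2=10: O·O
r3=11: OOOO
r4=100: O···O
r5=101: OO··OO
r6=110: O·O·O·O
r7=111: OOOOOOOO
r8=1000: O·······O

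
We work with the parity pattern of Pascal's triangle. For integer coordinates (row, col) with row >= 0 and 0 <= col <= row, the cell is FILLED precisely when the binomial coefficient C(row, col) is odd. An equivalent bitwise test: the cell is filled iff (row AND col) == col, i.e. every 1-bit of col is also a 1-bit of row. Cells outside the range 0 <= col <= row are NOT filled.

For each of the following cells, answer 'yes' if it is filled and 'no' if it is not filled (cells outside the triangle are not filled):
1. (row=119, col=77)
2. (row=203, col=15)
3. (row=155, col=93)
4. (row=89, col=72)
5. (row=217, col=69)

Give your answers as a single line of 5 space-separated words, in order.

(119,77): row=0b1110111, col=0b1001101, row AND col = 0b1000101 = 69; 69 != 77 -> empty
(203,15): row=0b11001011, col=0b1111, row AND col = 0b1011 = 11; 11 != 15 -> empty
(155,93): row=0b10011011, col=0b1011101, row AND col = 0b11001 = 25; 25 != 93 -> empty
(89,72): row=0b1011001, col=0b1001000, row AND col = 0b1001000 = 72; 72 == 72 -> filled
(217,69): row=0b11011001, col=0b1000101, row AND col = 0b1000001 = 65; 65 != 69 -> empty

Answer: no no no yes no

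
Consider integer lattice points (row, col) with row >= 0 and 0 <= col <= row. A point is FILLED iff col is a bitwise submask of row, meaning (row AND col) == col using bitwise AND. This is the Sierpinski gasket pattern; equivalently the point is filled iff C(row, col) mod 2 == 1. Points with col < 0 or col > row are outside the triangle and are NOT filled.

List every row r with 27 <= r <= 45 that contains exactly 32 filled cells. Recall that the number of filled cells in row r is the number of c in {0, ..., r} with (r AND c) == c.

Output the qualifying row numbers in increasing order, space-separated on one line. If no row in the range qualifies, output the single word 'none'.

Answer: 31

Derivation:
Row r has 2^popcount(r) filled cells, so we need popcount(r) = log2(32) = 5.
Scan r = 27..45 and keep those with exactly 5 one-bits:
r=27=11011 popcount=4 -> skip
r=28=11100 popcount=3 -> skip
r=29=11101 popcount=4 -> skip
r=30=11110 popcount=4 -> skip
r=31=11111 popcount=5 -> KEEP
r=32=100000 popcount=1 -> skip
r=33=100001 popcount=2 -> skip
r=34=100010 popcount=2 -> skip
r=35=100011 popcount=3 -> skip
r=36=100100 popcount=2 -> skip
r=37=100101 popcount=3 -> skip
r=38=100110 popcount=3 -> skip
r=39=100111 popcount=4 -> skip
r=40=101000 popcount=2 -> skip
r=41=101001 popcount=3 -> skip
r=42=101010 popcount=3 -> skip
r=43=101011 popcount=4 -> skip
r=44=101100 popcount=3 -> skip
r=45=101101 popcount=4 -> skip
Kept rows: 31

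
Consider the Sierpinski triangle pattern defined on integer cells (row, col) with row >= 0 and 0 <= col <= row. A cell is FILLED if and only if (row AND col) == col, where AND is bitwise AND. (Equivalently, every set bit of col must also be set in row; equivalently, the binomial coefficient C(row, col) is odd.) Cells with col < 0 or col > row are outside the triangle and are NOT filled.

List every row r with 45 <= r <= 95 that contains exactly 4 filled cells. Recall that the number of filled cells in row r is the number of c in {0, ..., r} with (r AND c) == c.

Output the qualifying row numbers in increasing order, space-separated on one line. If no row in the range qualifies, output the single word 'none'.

Answer: 48 65 66 68 72 80

Derivation:
Row r has 2^popcount(r) filled cells, so we need popcount(r) = log2(4) = 2.
Scan r = 45..95 and keep those with exactly 2 one-bits:
r=45=101101 popcount=4 -> skip
r=46=101110 popcount=4 -> skip
r=47=101111 popcount=5 -> skip
r=48=110000 popcount=2 -> KEEP
r=49=110001 popcount=3 -> skip
r=50=110010 popcount=3 -> skip
r=51=110011 popcount=4 -> skip
r=52=110100 popcount=3 -> skip
r=53=110101 popcount=4 -> skip
r=54=110110 popcount=4 -> skip
r=55=110111 popcount=5 -> skip
r=56=111000 popcount=3 -> skip
r=57=111001 popcount=4 -> skip
r=58=111010 popcount=4 -> skip
r=59=111011 popcount=5 -> skip
r=60=111100 popcount=4 -> skip
r=61=111101 popcount=5 -> skip
r=62=111110 popcount=5 -> skip
r=63=111111 popcount=6 -> skip
r=64=1000000 popcount=1 -> skip
r=65=1000001 popcount=2 -> KEEP
r=66=1000010 popcount=2 -> KEEP
r=67=1000011 popcount=3 -> skip
r=68=1000100 popcount=2 -> KEEP
r=69=1000101 popcount=3 -> skip
r=70=1000110 popcount=3 -> skip
r=71=1000111 popcount=4 -> skip
r=72=1001000 popcount=2 -> KEEP
r=73=1001001 popcount=3 -> skip
r=74=1001010 popcount=3 -> skip
r=75=1001011 popcount=4 -> skip
r=76=1001100 popcount=3 -> skip
r=77=1001101 popcount=4 -> skip
r=78=1001110 popcount=4 -> skip
r=79=1001111 popcount=5 -> skip
r=80=1010000 popcount=2 -> KEEP
r=81=1010001 popcount=3 -> skip
r=82=1010010 popcount=3 -> skip
r=83=1010011 popcount=4 -> skip
r=84=1010100 popcount=3 -> skip
r=85=1010101 popcount=4 -> skip
r=86=1010110 popcount=4 -> skip
r=87=1010111 popcount=5 -> skip
r=88=1011000 popcount=3 -> skip
r=89=1011001 popcount=4 -> skip
r=90=1011010 popcount=4 -> skip
r=91=1011011 popcount=5 -> skip
r=92=1011100 popcount=4 -> skip
r=93=1011101 popcount=5 -> skip
r=94=1011110 popcount=5 -> skip
r=95=1011111 popcount=6 -> skip
Kept rows: 48 65 66 68 72 80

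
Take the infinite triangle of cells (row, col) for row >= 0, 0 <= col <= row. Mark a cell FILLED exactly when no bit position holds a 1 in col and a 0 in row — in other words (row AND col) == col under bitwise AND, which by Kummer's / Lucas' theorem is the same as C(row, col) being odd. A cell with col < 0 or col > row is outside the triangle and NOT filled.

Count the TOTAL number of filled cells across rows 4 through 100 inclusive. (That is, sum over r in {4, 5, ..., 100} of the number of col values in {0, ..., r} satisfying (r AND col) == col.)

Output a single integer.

r4=100 pc1: +2 =2
r5=101 pc2: +4 =6
r6=110 pc2: +4 =10
r7=111 pc3: +8 =18
r8=1000 pc1: +2 =20
r9=1001 pc2: +4 =24
r10=1010 pc2: +4 =28
r11=1011 pc3: +8 =36
r12=1100 pc2: +4 =40
r13=1101 pc3: +8 =48
r14=1110 pc3: +8 =56
r15=1111 pc4: +16 =72
r16=10000 pc1: +2 =74
r17=10001 pc2: +4 =78
r18=10010 pc2: +4 =82
r19=10011 pc3: +8 =90
r20=10100 pc2: +4 =94
r21=10101 pc3: +8 =102
r22=10110 pc3: +8 =110
r23=10111 pc4: +16 =126
r24=11000 pc2: +4 =130
r25=11001 pc3: +8 =138
r26=11010 pc3: +8 =146
r27=11011 pc4: +16 =162
r28=11100 pc3: +8 =170
r29=11101 pc4: +16 =186
r30=11110 pc4: +16 =202
r31=11111 pc5: +32 =234
r32=100000 pc1: +2 =236
r33=100001 pc2: +4 =240
r34=100010 pc2: +4 =244
r35=100011 pc3: +8 =252
r36=100100 pc2: +4 =256
r37=100101 pc3: +8 =264
r38=100110 pc3: +8 =272
r39=100111 pc4: +16 =288
r40=101000 pc2: +4 =292
r41=101001 pc3: +8 =300
r42=101010 pc3: +8 =308
r43=101011 pc4: +16 =324
r44=101100 pc3: +8 =332
r45=101101 pc4: +16 =348
r46=101110 pc4: +16 =364
r47=101111 pc5: +32 =396
r48=110000 pc2: +4 =400
r49=110001 pc3: +8 =408
r50=110010 pc3: +8 =416
r51=110011 pc4: +16 =432
r52=110100 pc3: +8 =440
r53=110101 pc4: +16 =456
r54=110110 pc4: +16 =472
r55=110111 pc5: +32 =504
r56=111000 pc3: +8 =512
r57=111001 pc4: +16 =528
r58=111010 pc4: +16 =544
r59=111011 pc5: +32 =576
r60=111100 pc4: +16 =592
r61=111101 pc5: +32 =624
r62=111110 pc5: +32 =656
r63=111111 pc6: +64 =720
r64=1000000 pc1: +2 =722
r65=1000001 pc2: +4 =726
r66=1000010 pc2: +4 =730
r67=1000011 pc3: +8 =738
r68=1000100 pc2: +4 =742
r69=1000101 pc3: +8 =750
r70=1000110 pc3: +8 =758
r71=1000111 pc4: +16 =774
r72=1001000 pc2: +4 =778
r73=1001001 pc3: +8 =786
r74=1001010 pc3: +8 =794
r75=1001011 pc4: +16 =810
r76=1001100 pc3: +8 =818
r77=1001101 pc4: +16 =834
r78=1001110 pc4: +16 =850
r79=1001111 pc5: +32 =882
r80=1010000 pc2: +4 =886
r81=1010001 pc3: +8 =894
r82=1010010 pc3: +8 =902
r83=1010011 pc4: +16 =918
r84=1010100 pc3: +8 =926
r85=1010101 pc4: +16 =942
r86=1010110 pc4: +16 =958
r87=1010111 pc5: +32 =990
r88=1011000 pc3: +8 =998
r89=1011001 pc4: +16 =1014
r90=1011010 pc4: +16 =1030
r91=1011011 pc5: +32 =1062
r92=1011100 pc4: +16 =1078
r93=1011101 pc5: +32 =1110
r94=1011110 pc5: +32 =1142
r95=1011111 pc6: +64 =1206
r96=1100000 pc2: +4 =1210
r97=1100001 pc3: +8 =1218
r98=1100010 pc3: +8 =1226
r99=1100011 pc4: +16 =1242
r100=1100100 pc3: +8 =1250

Answer: 1250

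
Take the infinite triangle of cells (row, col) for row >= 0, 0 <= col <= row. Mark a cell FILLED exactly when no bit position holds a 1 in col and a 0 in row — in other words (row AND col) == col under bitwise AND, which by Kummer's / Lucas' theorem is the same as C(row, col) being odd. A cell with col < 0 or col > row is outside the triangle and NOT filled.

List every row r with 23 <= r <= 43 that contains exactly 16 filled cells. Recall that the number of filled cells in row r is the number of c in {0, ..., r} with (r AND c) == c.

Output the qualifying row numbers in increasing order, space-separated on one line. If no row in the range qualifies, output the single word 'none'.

Row r has 2^popcount(r) filled cells, so we need popcount(r) = log2(16) = 4.
Scan r = 23..43 and keep those with exactly 4 one-bits:
r=23=10111 popcount=4 -> KEEP
r=24=11000 popcount=2 -> skip
r=25=11001 popcount=3 -> skip
r=26=11010 popcount=3 -> skip
r=27=11011 popcount=4 -> KEEP
r=28=11100 popcount=3 -> skip
r=29=11101 popcount=4 -> KEEP
r=30=11110 popcount=4 -> KEEP
r=31=11111 popcount=5 -> skip
r=32=100000 popcount=1 -> skip
r=33=100001 popcount=2 -> skip
r=34=100010 popcount=2 -> skip
r=35=100011 popcount=3 -> skip
r=36=100100 popcount=2 -> skip
r=37=100101 popcount=3 -> skip
r=38=100110 popcount=3 -> skip
r=39=100111 popcount=4 -> KEEP
r=40=101000 popcount=2 -> skip
r=41=101001 popcount=3 -> skip
r=42=101010 popcount=3 -> skip
r=43=101011 popcount=4 -> KEEP
Kept rows: 23 27 29 30 39 43

Answer: 23 27 29 30 39 43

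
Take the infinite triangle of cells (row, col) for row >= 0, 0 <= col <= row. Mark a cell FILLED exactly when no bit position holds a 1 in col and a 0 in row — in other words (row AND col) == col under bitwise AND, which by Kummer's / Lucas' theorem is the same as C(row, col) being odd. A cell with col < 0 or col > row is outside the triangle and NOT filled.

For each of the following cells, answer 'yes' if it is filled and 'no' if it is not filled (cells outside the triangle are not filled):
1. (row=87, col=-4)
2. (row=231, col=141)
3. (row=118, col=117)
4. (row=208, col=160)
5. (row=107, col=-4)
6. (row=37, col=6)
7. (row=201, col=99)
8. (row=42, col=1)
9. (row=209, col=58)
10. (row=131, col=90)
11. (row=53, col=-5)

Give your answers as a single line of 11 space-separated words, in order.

Answer: no no no no no no no no no no no

Derivation:
(87,-4): col outside [0, 87] -> not filled
(231,141): row=0b11100111, col=0b10001101, row AND col = 0b10000101 = 133; 133 != 141 -> empty
(118,117): row=0b1110110, col=0b1110101, row AND col = 0b1110100 = 116; 116 != 117 -> empty
(208,160): row=0b11010000, col=0b10100000, row AND col = 0b10000000 = 128; 128 != 160 -> empty
(107,-4): col outside [0, 107] -> not filled
(37,6): row=0b100101, col=0b110, row AND col = 0b100 = 4; 4 != 6 -> empty
(201,99): row=0b11001001, col=0b1100011, row AND col = 0b1000001 = 65; 65 != 99 -> empty
(42,1): row=0b101010, col=0b1, row AND col = 0b0 = 0; 0 != 1 -> empty
(209,58): row=0b11010001, col=0b111010, row AND col = 0b10000 = 16; 16 != 58 -> empty
(131,90): row=0b10000011, col=0b1011010, row AND col = 0b10 = 2; 2 != 90 -> empty
(53,-5): col outside [0, 53] -> not filled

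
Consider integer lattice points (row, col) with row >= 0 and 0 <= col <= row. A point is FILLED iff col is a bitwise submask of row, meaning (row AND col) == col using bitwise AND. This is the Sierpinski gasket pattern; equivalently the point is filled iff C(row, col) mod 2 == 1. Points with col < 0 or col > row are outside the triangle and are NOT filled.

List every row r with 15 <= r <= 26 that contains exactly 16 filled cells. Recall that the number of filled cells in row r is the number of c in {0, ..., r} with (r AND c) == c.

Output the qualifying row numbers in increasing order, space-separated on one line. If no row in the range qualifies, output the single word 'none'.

Answer: 15 23

Derivation:
Row r has 2^popcount(r) filled cells, so we need popcount(r) = log2(16) = 4.
Scan r = 15..26 and keep those with exactly 4 one-bits:
r=15=1111 popcount=4 -> KEEP
r=16=10000 popcount=1 -> skip
r=17=10001 popcount=2 -> skip
r=18=10010 popcount=2 -> skip
r=19=10011 popcount=3 -> skip
r=20=10100 popcount=2 -> skip
r=21=10101 popcount=3 -> skip
r=22=10110 popcount=3 -> skip
r=23=10111 popcount=4 -> KEEP
r=24=11000 popcount=2 -> skip
r=25=11001 popcount=3 -> skip
r=26=11010 popcount=3 -> skip
Kept rows: 15 23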